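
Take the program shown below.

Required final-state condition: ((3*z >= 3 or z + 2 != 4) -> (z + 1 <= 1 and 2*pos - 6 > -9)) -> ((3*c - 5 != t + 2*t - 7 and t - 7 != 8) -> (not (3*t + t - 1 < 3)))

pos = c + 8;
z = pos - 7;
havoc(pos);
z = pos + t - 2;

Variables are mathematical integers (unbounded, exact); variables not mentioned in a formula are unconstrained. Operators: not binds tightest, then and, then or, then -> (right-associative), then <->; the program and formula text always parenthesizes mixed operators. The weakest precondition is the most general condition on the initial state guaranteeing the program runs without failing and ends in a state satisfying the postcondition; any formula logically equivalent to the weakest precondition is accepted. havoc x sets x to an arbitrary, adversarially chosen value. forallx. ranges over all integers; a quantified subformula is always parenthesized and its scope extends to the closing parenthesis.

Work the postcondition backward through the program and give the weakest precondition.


Working backward. After the program, the postcondition ((3*z >= 3 or z + 2 != 4) -> (z + 1 <= 1 and 2*pos - 6 > -9)) -> ((3*c - 5 != t + 2*t - 7 and t - 7 != 8) -> (not (3*t + t - 1 < 3))) must hold; in canonical form it is ((3*z >= 3 or z != 2) -> (z <= 0 and 2*pos > -3)) -> ((3*c != 3*t - 2 and t != 15) -> (not (4*t < 4))).
Before z := pos + t - 2: ((3*pos + 3*t >= 9 or pos + t != 4) -> (pos + t <= 2 and 2*pos > -3)) -> ((3*c != 3*t - 2 and t != 15) -> (not (4*t < 4)))
Before havoc pos: forall pos_1. (((3*pos_1 + 3*t >= 9 or pos_1 + t != 4) -> (pos_1 + t <= 2 and 2*pos_1 > -3)) -> ((3*c != 3*t - 2 and t != 15) -> (not (4*t < 4))))
Before z := pos - 7: forall pos_1. (((3*pos_1 + 3*t >= 9 or pos_1 + t != 4) -> (pos_1 + t <= 2 and 2*pos_1 > -3)) -> ((3*c != 3*t - 2 and t != 15) -> (not (4*t < 4))))
Before pos := c + 8: forall pos_1. (((3*pos_1 + 3*t >= 9 or pos_1 + t != 4) -> (pos_1 + t <= 2 and 2*pos_1 > -3)) -> ((3*c != 3*t - 2 and t != 15) -> (not (4*t < 4))))
Answer: WP = forall pos_1. (((3*pos_1 + 3*t >= 9 or pos_1 + t != 4) -> (pos_1 + t <= 2 and 2*pos_1 > -3)) -> ((3*c != 3*t - 2 and t != 15) -> (not (4*t < 4))))


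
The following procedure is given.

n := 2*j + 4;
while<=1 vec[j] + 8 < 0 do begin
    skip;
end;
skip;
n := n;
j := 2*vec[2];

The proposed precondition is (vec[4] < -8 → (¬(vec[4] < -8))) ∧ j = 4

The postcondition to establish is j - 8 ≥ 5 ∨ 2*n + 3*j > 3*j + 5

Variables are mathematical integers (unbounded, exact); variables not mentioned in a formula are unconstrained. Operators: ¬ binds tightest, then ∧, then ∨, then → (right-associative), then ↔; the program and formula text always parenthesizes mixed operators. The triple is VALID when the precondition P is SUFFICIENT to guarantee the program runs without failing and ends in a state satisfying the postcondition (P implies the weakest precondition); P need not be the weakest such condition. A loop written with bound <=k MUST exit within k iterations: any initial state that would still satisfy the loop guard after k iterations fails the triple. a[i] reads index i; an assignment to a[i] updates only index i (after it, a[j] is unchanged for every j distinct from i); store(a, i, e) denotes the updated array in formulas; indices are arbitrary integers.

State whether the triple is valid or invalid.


Working backward. After the program, the postcondition j - 8 ≥ 5 ∨ 2*n + 3*j > 3*j + 5 must hold; in canonical form it is j ≥ 13 ∨ 2*n > 5.
Before j := 2*vec[2]: 2*vec[2] ≥ 13 ∨ 2*n > 5
Before n := n: 2*vec[2] ≥ 13 ∨ 2*n > 5
Before skip: 2*vec[2] ≥ 13 ∨ 2*n > 5
Before the loop (bound <=1), unroll the exhaustion recursion (WP_0 = exit-now case; WP_j = one more guarded iteration, up to j = 1):
  WP_0: (¬(vec[j] < -8)) ∧ (2*vec[2] ≥ 13 ∨ 2*n > 5)
  WP_1: (vec[j] < -8 → ((¬(vec[j] < -8)) ∧ (2*vec[2] ≥ 13 ∨ 2*n > 5))) ∧ ((¬(vec[j] < -8)) → (2*vec[2] ≥ 13 ∨ 2*n > 5))
So before the loop: (vec[j] < -8 → ((¬(vec[j] < -8)) ∧ (2*vec[2] ≥ 13 ∨ 2*n > 5))) ∧ ((¬(vec[j] < -8)) → (2*vec[2] ≥ 13 ∨ 2*n > 5))
Before n := 2*j + 4: (vec[j] < -8 → ((¬(vec[j] < -8)) ∧ (2*vec[2] ≥ 13 ∨ 4*j > -3))) ∧ ((¬(vec[j] < -8)) → (2*vec[2] ≥ 13 ∨ 4*j > -3))
The weakest precondition is (vec[j] < -8 → ((¬(vec[j] < -8)) ∧ (2*vec[2] ≥ 13 ∨ 4*j > -3))) ∧ ((¬(vec[j] < -8)) → (2*vec[2] ≥ 13 ∨ 4*j > -3)).
Check whether (vec[4] < -8 → (¬(vec[4] < -8))) ∧ j = 4 implies it.
Every state satisfying the precondition satisfies the weakest precondition: the implication holds.
Answer: valid


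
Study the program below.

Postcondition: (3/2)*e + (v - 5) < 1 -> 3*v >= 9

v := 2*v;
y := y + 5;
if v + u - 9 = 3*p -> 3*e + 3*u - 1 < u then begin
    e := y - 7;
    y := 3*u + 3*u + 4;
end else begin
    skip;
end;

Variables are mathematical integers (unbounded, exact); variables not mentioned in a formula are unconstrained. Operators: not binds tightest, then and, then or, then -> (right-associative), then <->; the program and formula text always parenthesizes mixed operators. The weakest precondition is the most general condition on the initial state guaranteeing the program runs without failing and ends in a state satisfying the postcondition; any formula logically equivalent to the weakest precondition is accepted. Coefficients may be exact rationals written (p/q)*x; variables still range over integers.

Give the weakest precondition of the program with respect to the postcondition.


Working backward. After the program, the postcondition (3/2)*e + (v - 5) < 1 -> 3*v >= 9 must hold; in canonical form it is (3/2)*e + v < 6 -> 3*v >= 9.
Then branch requires v + (3/2)*y < 33/2 -> 3*v >= 9; else branch requires (3/2)*e + v < 6 -> 3*v >= 9.
Before the if: ((u + v = 3*p + 9 -> 3*e + 2*u < 1) -> (v + (3/2)*y < 33/2 -> 3*v >= 9)) and ((not (u + v = 3*p + 9 -> 3*e + 2*u < 1)) -> ((3/2)*e + v < 6 -> 3*v >= 9))
Before y := y + 5: ((u + v = 3*p + 9 -> 3*e + 2*u < 1) -> (v + (3/2)*y < 9 -> 3*v >= 9)) and ((not (u + v = 3*p + 9 -> 3*e + 2*u < 1)) -> ((3/2)*e + v < 6 -> 3*v >= 9))
Before v := 2*v: ((u + 2*v = 3*p + 9 -> 3*e + 2*u < 1) -> (2*v + (3/2)*y < 9 -> 6*v >= 9)) and ((not (u + 2*v = 3*p + 9 -> 3*e + 2*u < 1)) -> ((3/2)*e + 2*v < 6 -> 6*v >= 9))
Answer: WP = ((u + 2*v = 3*p + 9 -> 3*e + 2*u < 1) -> (2*v + (3/2)*y < 9 -> 6*v >= 9)) and ((not (u + 2*v = 3*p + 9 -> 3*e + 2*u < 1)) -> ((3/2)*e + 2*v < 6 -> 6*v >= 9))


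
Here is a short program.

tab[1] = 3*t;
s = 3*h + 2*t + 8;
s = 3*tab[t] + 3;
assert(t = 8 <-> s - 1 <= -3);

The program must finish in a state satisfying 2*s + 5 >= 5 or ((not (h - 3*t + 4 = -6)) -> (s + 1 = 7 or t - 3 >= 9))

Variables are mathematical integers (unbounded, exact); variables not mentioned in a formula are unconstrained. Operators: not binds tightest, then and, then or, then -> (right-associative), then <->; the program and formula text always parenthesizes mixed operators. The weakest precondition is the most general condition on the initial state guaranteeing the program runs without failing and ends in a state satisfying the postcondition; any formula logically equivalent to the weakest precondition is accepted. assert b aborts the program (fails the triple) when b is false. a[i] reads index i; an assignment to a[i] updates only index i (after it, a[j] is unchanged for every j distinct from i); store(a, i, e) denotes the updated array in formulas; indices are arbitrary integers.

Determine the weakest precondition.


Working backward. After the program, the postcondition 2*s + 5 >= 5 or ((not (h - 3*t + 4 = -6)) -> (s + 1 = 7 or t - 3 >= 9)) must hold; in canonical form it is 2*s >= 0 or ((not (h = 3*t - 10)) -> (s = 6 or t >= 12)).
Before assert t = 8 <-> s - 1 <= -3: (t = 8 <-> s <= -2) and (2*s >= 0 or ((not (h = 3*t - 10)) -> (s = 6 or t >= 12)))
Before s := 3*tab[t] + 3: (t = 8 <-> 3*tab[t] <= -5) and (6*tab[t] >= -6 or ((not (h = 3*t - 10)) -> (3*tab[t] = 3 or t >= 12)))
Before s := 3*h + 2*t + 8: (t = 8 <-> 3*tab[t] <= -5) and (6*tab[t] >= -6 or ((not (h = 3*t - 10)) -> (3*tab[t] = 3 or t >= 12)))
Before tab[1] := 3*t: (t = 8 <-> 3*store(tab, 1, 3*t)[t] <= -5) and (6*store(tab, 1, 3*t)[t] >= -6 or ((not (h = 3*t - 10)) -> (3*store(tab, 1, 3*t)[t] = 3 or t >= 12)))
Answer: WP = (t = 8 <-> 3*store(tab, 1, 3*t)[t] <= -5) and (6*store(tab, 1, 3*t)[t] >= -6 or ((not (h = 3*t - 10)) -> (3*store(tab, 1, 3*t)[t] = 3 or t >= 12)))


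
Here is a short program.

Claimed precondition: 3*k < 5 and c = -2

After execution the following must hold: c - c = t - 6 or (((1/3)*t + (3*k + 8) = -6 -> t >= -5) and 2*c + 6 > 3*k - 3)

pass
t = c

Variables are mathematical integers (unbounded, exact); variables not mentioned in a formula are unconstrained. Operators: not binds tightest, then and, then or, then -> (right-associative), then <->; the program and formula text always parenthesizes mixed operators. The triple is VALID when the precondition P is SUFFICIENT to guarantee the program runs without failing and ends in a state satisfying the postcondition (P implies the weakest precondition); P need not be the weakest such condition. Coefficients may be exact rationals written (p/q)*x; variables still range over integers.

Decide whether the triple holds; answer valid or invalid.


Working backward. After the program, the postcondition c - c = t - 6 or (((1/3)*t + (3*k + 8) = -6 -> t >= -5) and 2*c + 6 > 3*k - 3) must hold; in canonical form it is t = 6 or ((3*k + (1/3)*t = -14 -> t >= -5) and 2*c > 3*k - 9).
Before t := c: c = 6 or (((1/3)*c + 3*k = -14 -> c >= -5) and 2*c > 3*k - 9)
Before skip: c = 6 or (((1/3)*c + 3*k = -14 -> c >= -5) and 2*c > 3*k - 9)
The weakest precondition is c = 6 or (((1/3)*c + 3*k = -14 -> c >= -5) and 2*c > 3*k - 9).
Check whether 3*k < 5 and c = -2 implies it.
Every state satisfying the precondition satisfies the weakest precondition: the implication holds.
Answer: valid


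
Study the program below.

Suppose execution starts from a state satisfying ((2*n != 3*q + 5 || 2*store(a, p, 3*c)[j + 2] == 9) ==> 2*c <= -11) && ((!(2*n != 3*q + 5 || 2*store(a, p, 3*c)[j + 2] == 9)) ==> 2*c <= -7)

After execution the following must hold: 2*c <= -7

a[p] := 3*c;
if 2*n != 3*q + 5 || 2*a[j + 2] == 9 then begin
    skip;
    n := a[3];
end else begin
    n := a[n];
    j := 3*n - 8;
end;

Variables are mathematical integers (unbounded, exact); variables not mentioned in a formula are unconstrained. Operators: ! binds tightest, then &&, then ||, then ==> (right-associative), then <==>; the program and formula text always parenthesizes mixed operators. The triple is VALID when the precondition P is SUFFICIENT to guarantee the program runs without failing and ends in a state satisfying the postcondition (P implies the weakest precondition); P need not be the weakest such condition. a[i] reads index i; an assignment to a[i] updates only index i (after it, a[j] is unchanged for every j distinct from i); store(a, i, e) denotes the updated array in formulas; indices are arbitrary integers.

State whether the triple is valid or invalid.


Working backward. After the program, 2*c <= -7 must hold.
Then branch requires 2*c <= -7; else branch requires 2*c <= -7.
Before the if: ((2*n != 3*q + 5 || 2*a[j + 2] == 9) ==> 2*c <= -7) && ((!(2*n != 3*q + 5 || 2*a[j + 2] == 9)) ==> 2*c <= -7)
Before a[p] := 3*c: ((2*n != 3*q + 5 || 2*store(a, p, 3*c)[j + 2] == 9) ==> 2*c <= -7) && ((!(2*n != 3*q + 5 || 2*store(a, p, 3*c)[j + 2] == 9)) ==> 2*c <= -7)
The weakest precondition is ((2*n != 3*q + 5 || 2*store(a, p, 3*c)[j + 2] == 9) ==> 2*c <= -7) && ((!(2*n != 3*q + 5 || 2*store(a, p, 3*c)[j + 2] == 9)) ==> 2*c <= -7).
Check whether ((2*n != 3*q + 5 || 2*store(a, p, 3*c)[j + 2] == 9) ==> 2*c <= -11) && ((!(2*n != 3*q + 5 || 2*store(a, p, 3*c)[j + 2] == 9)) ==> 2*c <= -7) implies it.
Every state satisfying the precondition satisfies the weakest precondition: the implication holds.
Answer: valid


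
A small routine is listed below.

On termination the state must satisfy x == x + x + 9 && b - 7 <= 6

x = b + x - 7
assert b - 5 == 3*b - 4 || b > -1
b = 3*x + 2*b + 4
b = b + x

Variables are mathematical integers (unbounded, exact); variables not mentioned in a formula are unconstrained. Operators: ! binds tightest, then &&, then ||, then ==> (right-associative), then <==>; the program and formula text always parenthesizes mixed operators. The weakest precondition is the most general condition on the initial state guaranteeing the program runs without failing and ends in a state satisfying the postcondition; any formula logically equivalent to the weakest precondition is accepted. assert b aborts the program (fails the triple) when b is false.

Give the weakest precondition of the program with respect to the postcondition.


Working backward. After the program, the postcondition x == x + x + 9 && b - 7 <= 6 must hold; in canonical form it is x == -9 && b <= 13.
Before b := b + x: x == -9 && b + x <= 13
Before b := 3*x + 2*b + 4: x == -9 && 2*b + 4*x <= 9
Before assert b - 5 == 3*b - 4 || b > -1: (2*b == -1 || b > -1) && x == -9 && 2*b + 4*x <= 9
Before x := b + x - 7: (2*b == -1 || b > -1) && b + x == -2 && 6*b + 4*x <= 37
Answer: WP = (2*b == -1 || b > -1) && b + x == -2 && 6*b + 4*x <= 37


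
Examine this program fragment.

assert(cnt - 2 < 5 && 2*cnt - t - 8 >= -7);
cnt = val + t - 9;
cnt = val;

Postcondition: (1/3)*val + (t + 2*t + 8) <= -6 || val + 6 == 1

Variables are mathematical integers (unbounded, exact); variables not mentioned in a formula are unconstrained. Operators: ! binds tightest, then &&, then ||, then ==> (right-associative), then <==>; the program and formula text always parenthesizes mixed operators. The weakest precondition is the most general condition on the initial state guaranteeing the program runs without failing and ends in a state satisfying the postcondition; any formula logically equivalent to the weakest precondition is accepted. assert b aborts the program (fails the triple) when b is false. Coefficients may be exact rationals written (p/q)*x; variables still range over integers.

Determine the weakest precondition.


Working backward. After the program, the postcondition (1/3)*val + (t + 2*t + 8) <= -6 || val + 6 == 1 must hold; in canonical form it is 3*t + (1/3)*val <= -14 || val == -5.
Before cnt := val: 3*t + (1/3)*val <= -14 || val == -5
Before cnt := val + t - 9: 3*t + (1/3)*val <= -14 || val == -5
Before assert cnt - 2 < 5 && 2*cnt - t - 8 >= -7: cnt < 7 && 2*cnt >= t + 1 && (3*t + (1/3)*val <= -14 || val == -5)
Answer: WP = cnt < 7 && 2*cnt >= t + 1 && (3*t + (1/3)*val <= -14 || val == -5)


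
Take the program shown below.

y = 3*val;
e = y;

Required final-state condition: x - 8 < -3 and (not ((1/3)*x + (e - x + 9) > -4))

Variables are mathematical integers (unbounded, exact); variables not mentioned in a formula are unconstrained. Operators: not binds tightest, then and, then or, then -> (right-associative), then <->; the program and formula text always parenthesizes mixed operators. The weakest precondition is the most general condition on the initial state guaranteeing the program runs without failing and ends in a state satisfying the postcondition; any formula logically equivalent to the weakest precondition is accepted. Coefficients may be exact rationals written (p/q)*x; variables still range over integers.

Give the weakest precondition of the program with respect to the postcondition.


Working backward. After the program, the postcondition x - 8 < -3 and (not ((1/3)*x + (e - x + 9) > -4)) must hold; in canonical form it is x < 5 and (not (e > (2/3)*x - 13)).
Before e := y: x < 5 and (not (y > (2/3)*x - 13))
Before y := 3*val: x < 5 and (not (3*val > (2/3)*x - 13))
Answer: WP = x < 5 and (not (3*val > (2/3)*x - 13))


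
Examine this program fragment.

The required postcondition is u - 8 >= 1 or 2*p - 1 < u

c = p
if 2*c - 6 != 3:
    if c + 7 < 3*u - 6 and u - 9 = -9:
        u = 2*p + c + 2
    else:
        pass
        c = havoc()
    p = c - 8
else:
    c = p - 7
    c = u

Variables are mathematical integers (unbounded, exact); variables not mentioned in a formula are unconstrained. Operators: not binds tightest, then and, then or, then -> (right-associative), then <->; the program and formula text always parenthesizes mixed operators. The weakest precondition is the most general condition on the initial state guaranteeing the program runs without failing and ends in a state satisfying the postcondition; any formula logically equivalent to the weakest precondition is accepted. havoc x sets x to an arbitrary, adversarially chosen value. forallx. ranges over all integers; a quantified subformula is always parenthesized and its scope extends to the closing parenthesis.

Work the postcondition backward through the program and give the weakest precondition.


Working backward. After the program, the postcondition u - 8 >= 1 or 2*p - 1 < u must hold; in canonical form it is u >= 9 or 2*p < u + 1.
Then branch requires ((c < 3*u - 13 and u = 0) -> (c + 2*p >= 7 or c < 2*p + 19)) and ((not (c < 3*u - 13 and u = 0)) -> (forall c_1. (u >= 9 or 2*c_1 < u + 17))); else branch requires u >= 9 or 2*p < u + 1.
Before the if: (2*c != 9 -> (((c < 3*u - 13 and u = 0) -> (c + 2*p >= 7 or c < 2*p + 19)) and ((not (c < 3*u - 13 and u = 0)) -> (forall c_1. (u >= 9 or 2*c_1 < u + 17))))) and ((not (2*c != 9)) -> (u >= 9 or 2*p < u + 1))
Before c := p: (2*p != 9 -> (((p < 3*u - 13 and u = 0) -> (3*p >= 7 or p > -19)) and ((not (p < 3*u - 13 and u = 0)) -> (forall c_1. (u >= 9 or 2*c_1 < u + 17))))) and ((not (2*p != 9)) -> (u >= 9 or 2*p < u + 1))
Answer: WP = (2*p != 9 -> (((p < 3*u - 13 and u = 0) -> (3*p >= 7 or p > -19)) and ((not (p < 3*u - 13 and u = 0)) -> (forall c_1. (u >= 9 or 2*c_1 < u + 17))))) and ((not (2*p != 9)) -> (u >= 9 or 2*p < u + 1))


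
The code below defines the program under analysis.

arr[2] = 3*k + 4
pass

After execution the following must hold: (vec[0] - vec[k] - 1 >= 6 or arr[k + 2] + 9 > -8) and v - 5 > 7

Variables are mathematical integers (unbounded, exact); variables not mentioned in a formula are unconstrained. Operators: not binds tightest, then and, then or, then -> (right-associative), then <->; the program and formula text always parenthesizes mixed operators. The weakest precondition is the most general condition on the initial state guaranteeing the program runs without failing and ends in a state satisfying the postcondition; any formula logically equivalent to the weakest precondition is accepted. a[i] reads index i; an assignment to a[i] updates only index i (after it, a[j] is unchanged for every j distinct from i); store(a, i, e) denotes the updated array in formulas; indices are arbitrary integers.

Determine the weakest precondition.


Working backward. After the program, the postcondition (vec[0] - vec[k] - 1 >= 6 or arr[k + 2] + 9 > -8) and v - 5 > 7 must hold; in canonical form it is (vec[0] >= vec[k] + 7 or arr[k + 2] > -17) and v > 12.
Before skip: (vec[0] >= vec[k] + 7 or arr[k + 2] > -17) and v > 12
Before arr[2] := 3*k + 4: (vec[0] >= vec[k] + 7 or store(arr, 2, 3*k + 4)[k + 2] > -17) and v > 12
Answer: WP = (vec[0] >= vec[k] + 7 or store(arr, 2, 3*k + 4)[k + 2] > -17) and v > 12


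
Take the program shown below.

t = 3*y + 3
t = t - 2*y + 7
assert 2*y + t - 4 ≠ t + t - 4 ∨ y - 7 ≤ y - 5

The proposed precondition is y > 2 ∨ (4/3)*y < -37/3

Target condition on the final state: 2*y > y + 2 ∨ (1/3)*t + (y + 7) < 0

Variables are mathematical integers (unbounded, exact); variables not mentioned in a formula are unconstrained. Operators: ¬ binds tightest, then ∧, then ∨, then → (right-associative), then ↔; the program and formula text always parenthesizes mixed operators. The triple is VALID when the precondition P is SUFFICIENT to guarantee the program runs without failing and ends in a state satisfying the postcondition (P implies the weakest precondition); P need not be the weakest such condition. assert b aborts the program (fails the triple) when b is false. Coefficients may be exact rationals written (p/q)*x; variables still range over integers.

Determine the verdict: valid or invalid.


Working backward. After the program, the postcondition 2*y > y + 2 ∨ (1/3)*t + (y + 7) < 0 must hold; in canonical form it is y > 2 ∨ (1/3)*t + y < -7.
Before assert 2*y + t - 4 ≠ t + t - 4 ∨ y - 7 ≤ y - 5: y > 2 ∨ (1/3)*t + y < -7
Before t := t - 2*y + 7: y > 2 ∨ (1/3)*t + (1/3)*y < -28/3
Before t := 3*y + 3: y > 2 ∨ (4/3)*y < -31/3
The weakest precondition is y > 2 ∨ (4/3)*y < -31/3.
Check whether y > 2 ∨ (4/3)*y < -37/3 implies it.
Every state satisfying the precondition satisfies the weakest precondition: the implication holds.
Answer: valid


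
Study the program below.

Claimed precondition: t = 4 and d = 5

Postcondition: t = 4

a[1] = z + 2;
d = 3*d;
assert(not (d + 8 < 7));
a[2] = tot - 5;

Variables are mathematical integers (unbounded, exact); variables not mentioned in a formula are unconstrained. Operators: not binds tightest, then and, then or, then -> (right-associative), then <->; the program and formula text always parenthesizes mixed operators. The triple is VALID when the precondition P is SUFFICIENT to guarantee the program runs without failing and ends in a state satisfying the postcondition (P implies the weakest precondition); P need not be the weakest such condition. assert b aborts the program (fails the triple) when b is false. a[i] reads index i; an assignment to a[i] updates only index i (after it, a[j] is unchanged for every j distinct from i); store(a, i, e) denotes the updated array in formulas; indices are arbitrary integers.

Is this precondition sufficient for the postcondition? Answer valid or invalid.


Working backward. After the program, t = 4 must hold.
Before a[2] := tot - 5: t = 4
Before assert not (d + 8 < 7): (not (d < -1)) and t = 4
Before d := 3*d: (not (3*d < -1)) and t = 4
Before a[1] := z + 2: (not (3*d < -1)) and t = 4
The weakest precondition is (not (3*d < -1)) and t = 4.
Check whether t = 4 and d = 5 implies it.
Every state satisfying the precondition satisfies the weakest precondition: the implication holds.
Answer: valid


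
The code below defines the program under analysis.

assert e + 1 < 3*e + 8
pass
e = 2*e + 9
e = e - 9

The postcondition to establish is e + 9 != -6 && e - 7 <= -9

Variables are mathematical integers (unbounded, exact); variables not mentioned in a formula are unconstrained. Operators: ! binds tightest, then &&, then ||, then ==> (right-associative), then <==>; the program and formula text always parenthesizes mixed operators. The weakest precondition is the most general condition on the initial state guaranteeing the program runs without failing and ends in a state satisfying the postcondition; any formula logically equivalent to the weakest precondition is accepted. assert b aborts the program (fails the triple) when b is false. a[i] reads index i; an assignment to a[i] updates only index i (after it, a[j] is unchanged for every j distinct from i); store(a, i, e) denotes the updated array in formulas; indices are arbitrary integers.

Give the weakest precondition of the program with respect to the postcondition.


Working backward. After the program, the postcondition e + 9 != -6 && e - 7 <= -9 must hold; in canonical form it is e != -15 && e <= -2.
Before e := e - 9: e != -6 && e <= 7
Before e := 2*e + 9: 2*e != -15 && 2*e <= -2
Before skip: 2*e != -15 && 2*e <= -2
Before assert e + 1 < 3*e + 8: 2*e > -7 && 2*e != -15 && 2*e <= -2
Answer: WP = 2*e > -7 && 2*e != -15 && 2*e <= -2


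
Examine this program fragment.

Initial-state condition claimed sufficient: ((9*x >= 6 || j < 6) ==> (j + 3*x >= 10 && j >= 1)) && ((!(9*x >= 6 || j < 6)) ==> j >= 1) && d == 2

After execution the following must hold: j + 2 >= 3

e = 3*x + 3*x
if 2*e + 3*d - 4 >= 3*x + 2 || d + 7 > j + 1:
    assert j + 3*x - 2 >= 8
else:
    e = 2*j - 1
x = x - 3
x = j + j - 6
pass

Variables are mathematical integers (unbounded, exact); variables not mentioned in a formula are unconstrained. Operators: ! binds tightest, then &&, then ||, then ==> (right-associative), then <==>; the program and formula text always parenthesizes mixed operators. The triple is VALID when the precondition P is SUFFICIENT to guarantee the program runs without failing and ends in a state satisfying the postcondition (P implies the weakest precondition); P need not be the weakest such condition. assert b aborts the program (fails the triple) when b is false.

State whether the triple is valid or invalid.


Working backward. After the program, the postcondition j + 2 >= 3 must hold; in canonical form it is j >= 1.
Before skip: j >= 1
Before x := j + j - 6: j >= 1
Before x := x - 3: j >= 1
Then branch requires j + 3*x >= 10 && j >= 1; else branch requires j >= 1.
Before the if: ((3*d + 2*e >= 3*x + 6 || d > j - 6) ==> (j + 3*x >= 10 && j >= 1)) && ((!(3*d + 2*e >= 3*x + 6 || d > j - 6)) ==> j >= 1)
Before e := 3*x + 3*x: ((3*d + 9*x >= 6 || d > j - 6) ==> (j + 3*x >= 10 && j >= 1)) && ((!(3*d + 9*x >= 6 || d > j - 6)) ==> j >= 1)
The weakest precondition is ((3*d + 9*x >= 6 || d > j - 6) ==> (j + 3*x >= 10 && j >= 1)) && ((!(3*d + 9*x >= 6 || d > j - 6)) ==> j >= 1).
Check whether ((9*x >= 6 || j < 6) ==> (j + 3*x >= 10 && j >= 1)) && ((!(9*x >= 6 || j < 6)) ==> j >= 1) && d == 2 implies it.
Countermodel: at the initial state d = 2, j = 6, x = -1, the precondition holds but the weakest precondition fails.
Answer: invalid


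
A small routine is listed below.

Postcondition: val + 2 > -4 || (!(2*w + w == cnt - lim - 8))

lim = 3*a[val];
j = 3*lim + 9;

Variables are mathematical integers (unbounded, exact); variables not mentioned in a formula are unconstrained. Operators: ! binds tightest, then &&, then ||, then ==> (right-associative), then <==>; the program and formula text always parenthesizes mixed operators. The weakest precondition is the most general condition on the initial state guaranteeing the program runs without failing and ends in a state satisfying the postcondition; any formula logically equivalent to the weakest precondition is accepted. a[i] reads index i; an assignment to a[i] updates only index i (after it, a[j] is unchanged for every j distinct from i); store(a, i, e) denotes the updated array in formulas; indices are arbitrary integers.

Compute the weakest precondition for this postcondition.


Working backward. After the program, the postcondition val + 2 > -4 || (!(2*w + w == cnt - lim - 8)) must hold; in canonical form it is val > -6 || (!(lim + 3*w == cnt - 8)).
Before j := 3*lim + 9: val > -6 || (!(lim + 3*w == cnt - 8))
Before lim := 3*a[val]: val > -6 || (!(3*a[val] + 3*w == cnt - 8))
Answer: WP = val > -6 || (!(3*a[val] + 3*w == cnt - 8))


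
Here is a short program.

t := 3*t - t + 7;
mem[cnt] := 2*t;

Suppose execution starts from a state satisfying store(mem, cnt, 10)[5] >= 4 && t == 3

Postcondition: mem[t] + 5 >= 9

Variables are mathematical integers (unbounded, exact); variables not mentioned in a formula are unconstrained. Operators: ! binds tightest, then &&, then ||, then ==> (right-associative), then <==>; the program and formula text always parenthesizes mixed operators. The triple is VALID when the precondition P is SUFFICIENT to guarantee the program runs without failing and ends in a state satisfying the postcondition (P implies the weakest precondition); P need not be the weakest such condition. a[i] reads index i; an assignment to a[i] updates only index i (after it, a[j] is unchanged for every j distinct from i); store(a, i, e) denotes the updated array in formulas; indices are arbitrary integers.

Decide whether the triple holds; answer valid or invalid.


Working backward. After the program, the postcondition mem[t] + 5 >= 9 must hold; in canonical form it is mem[t] >= 4.
Before mem[cnt] := 2*t: store(mem, cnt, 2*t)[t] >= 4
Before t := 3*t - t + 7: store(mem, cnt, 4*t + 14)[2*t + 7] >= 4
The weakest precondition is store(mem, cnt, 4*t + 14)[2*t + 7] >= 4.
Check whether store(mem, cnt, 10)[5] >= 4 && t == 3 implies it.
Countermodel: at the initial state cnt = 5, mem = {[5] = 2, [13] = 0, elsewhere 2}, t = 3, the precondition holds but the weakest precondition fails.
Answer: invalid


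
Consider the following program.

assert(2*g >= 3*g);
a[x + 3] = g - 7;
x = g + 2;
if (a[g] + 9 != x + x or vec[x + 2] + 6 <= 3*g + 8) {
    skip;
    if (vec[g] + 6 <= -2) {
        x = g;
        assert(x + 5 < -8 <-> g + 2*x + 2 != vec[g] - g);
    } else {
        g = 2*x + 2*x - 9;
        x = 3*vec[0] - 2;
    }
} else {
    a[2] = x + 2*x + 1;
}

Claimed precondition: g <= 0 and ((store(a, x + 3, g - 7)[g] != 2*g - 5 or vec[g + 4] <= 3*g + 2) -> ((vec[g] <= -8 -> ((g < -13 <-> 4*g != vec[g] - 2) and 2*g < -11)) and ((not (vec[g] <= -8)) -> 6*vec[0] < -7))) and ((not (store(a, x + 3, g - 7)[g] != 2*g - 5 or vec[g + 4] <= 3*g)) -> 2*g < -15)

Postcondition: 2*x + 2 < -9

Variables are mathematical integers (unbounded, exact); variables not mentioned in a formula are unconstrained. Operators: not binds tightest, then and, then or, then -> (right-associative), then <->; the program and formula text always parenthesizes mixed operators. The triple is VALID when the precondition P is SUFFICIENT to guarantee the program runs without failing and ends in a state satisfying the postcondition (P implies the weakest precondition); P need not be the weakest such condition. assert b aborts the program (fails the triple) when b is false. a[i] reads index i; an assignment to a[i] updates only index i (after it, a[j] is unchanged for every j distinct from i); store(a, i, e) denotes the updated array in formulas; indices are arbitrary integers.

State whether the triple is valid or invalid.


Working backward. After the program, the postcondition 2*x + 2 < -9 must hold; in canonical form it is 2*x < -11.
Then branch requires (vec[g] <= -8 -> ((g < -13 <-> 4*g != vec[g] - 2) and 2*g < -11)) and ((not (vec[g] <= -8)) -> 6*vec[0] < -7); else branch requires 2*x < -11.
Before the if: ((a[g] != 2*x - 9 or vec[x + 2] <= 3*g + 2) -> ((vec[g] <= -8 -> ((g < -13 <-> 4*g != vec[g] - 2) and 2*g < -11)) and ((not (vec[g] <= -8)) -> 6*vec[0] < -7))) and ((not (a[g] != 2*x - 9 or vec[x + 2] <= 3*g + 2)) -> 2*x < -11)
Before x := g + 2: ((a[g] != 2*g - 5 or vec[g + 4] <= 3*g + 2) -> ((vec[g] <= -8 -> ((g < -13 <-> 4*g != vec[g] - 2) and 2*g < -11)) and ((not (vec[g] <= -8)) -> 6*vec[0] < -7))) and ((not (a[g] != 2*g - 5 or vec[g + 4] <= 3*g + 2)) -> 2*g < -15)
Before a[x + 3] := g - 7: ((store(a, x + 3, g - 7)[g] != 2*g - 5 or vec[g + 4] <= 3*g + 2) -> ((vec[g] <= -8 -> ((g < -13 <-> 4*g != vec[g] - 2) and 2*g < -11)) and ((not (vec[g] <= -8)) -> 6*vec[0] < -7))) and ((not (store(a, x + 3, g - 7)[g] != 2*g - 5 or vec[g + 4] <= 3*g + 2)) -> 2*g < -15)
Before assert 2*g >= 3*g: g <= 0 and ((store(a, x + 3, g - 7)[g] != 2*g - 5 or vec[g + 4] <= 3*g + 2) -> ((vec[g] <= -8 -> ((g < -13 <-> 4*g != vec[g] - 2) and 2*g < -11)) and ((not (vec[g] <= -8)) -> 6*vec[0] < -7))) and ((not (store(a, x + 3, g - 7)[g] != 2*g - 5 or vec[g + 4] <= 3*g + 2)) -> 2*g < -15)
The weakest precondition is g <= 0 and ((store(a, x + 3, g - 7)[g] != 2*g - 5 or vec[g + 4] <= 3*g + 2) -> ((vec[g] <= -8 -> ((g < -13 <-> 4*g != vec[g] - 2) and 2*g < -11)) and ((not (vec[g] <= -8)) -> 6*vec[0] < -7))) and ((not (store(a, x + 3, g - 7)[g] != 2*g - 5 or vec[g + 4] <= 3*g + 2)) -> 2*g < -15).
Check whether g <= 0 and ((store(a, x + 3, g - 7)[g] != 2*g - 5 or vec[g + 4] <= 3*g + 2) -> ((vec[g] <= -8 -> ((g < -13 <-> 4*g != vec[g] - 2) and 2*g < -11)) and ((not (vec[g] <= -8)) -> 6*vec[0] < -7))) and ((not (store(a, x + 3, g - 7)[g] != 2*g - 5 or vec[g + 4] <= 3*g)) -> 2*g < -15) implies it.
Every state satisfying the precondition satisfies the weakest precondition: the implication holds.
Answer: valid


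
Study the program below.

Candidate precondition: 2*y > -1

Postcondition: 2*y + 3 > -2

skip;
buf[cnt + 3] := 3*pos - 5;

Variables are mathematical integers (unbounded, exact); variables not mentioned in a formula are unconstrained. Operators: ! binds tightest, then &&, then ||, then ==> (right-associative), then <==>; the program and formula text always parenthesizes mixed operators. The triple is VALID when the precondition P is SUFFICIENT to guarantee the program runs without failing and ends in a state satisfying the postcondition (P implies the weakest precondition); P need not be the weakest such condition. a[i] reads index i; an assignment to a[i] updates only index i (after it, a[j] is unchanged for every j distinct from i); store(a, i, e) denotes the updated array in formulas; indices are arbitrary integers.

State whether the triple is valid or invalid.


Working backward. After the program, the postcondition 2*y + 3 > -2 must hold; in canonical form it is 2*y > -5.
Before buf[cnt + 3] := 3*pos - 5: 2*y > -5
Before skip: 2*y > -5
The weakest precondition is 2*y > -5.
Check whether 2*y > -1 implies it.
Every state satisfying the precondition satisfies the weakest precondition: the implication holds.
Answer: valid


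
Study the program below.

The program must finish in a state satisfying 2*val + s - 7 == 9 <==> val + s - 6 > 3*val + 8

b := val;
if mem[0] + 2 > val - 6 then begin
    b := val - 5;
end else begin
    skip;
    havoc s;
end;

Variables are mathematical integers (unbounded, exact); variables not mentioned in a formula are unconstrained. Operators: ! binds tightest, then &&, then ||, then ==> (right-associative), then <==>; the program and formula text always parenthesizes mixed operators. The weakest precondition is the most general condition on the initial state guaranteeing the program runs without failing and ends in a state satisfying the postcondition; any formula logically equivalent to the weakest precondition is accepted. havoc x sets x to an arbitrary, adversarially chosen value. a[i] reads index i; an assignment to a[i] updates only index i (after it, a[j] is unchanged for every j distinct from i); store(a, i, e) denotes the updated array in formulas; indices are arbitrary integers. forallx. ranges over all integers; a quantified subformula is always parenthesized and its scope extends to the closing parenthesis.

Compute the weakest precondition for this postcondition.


Working backward. After the program, the postcondition 2*val + s - 7 == 9 <==> val + s - 6 > 3*val + 8 must hold; in canonical form it is s + 2*val == 16 <==> s > 2*val + 14.
Then branch requires s + 2*val == 16 <==> s > 2*val + 14; else branch requires forall s_1. (s_1 + 2*val == 16 <==> s_1 > 2*val + 14).
Before the if: (mem[0] > val - 8 ==> (s + 2*val == 16 <==> s > 2*val + 14)) && ((!(mem[0] > val - 8)) ==> (forall s_1. (s_1 + 2*val == 16 <==> s_1 > 2*val + 14)))
Before b := val: (mem[0] > val - 8 ==> (s + 2*val == 16 <==> s > 2*val + 14)) && ((!(mem[0] > val - 8)) ==> (forall s_1. (s_1 + 2*val == 16 <==> s_1 > 2*val + 14)))
Answer: WP = (mem[0] > val - 8 ==> (s + 2*val == 16 <==> s > 2*val + 14)) && ((!(mem[0] > val - 8)) ==> (forall s_1. (s_1 + 2*val == 16 <==> s_1 > 2*val + 14)))


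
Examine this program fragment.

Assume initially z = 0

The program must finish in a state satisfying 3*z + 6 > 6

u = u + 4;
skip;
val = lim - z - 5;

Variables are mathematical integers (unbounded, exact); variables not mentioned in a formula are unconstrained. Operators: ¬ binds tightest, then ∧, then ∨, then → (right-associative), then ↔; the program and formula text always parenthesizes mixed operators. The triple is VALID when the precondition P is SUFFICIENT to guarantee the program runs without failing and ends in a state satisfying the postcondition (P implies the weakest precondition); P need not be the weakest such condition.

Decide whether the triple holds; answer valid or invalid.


Working backward. After the program, the postcondition 3*z + 6 > 6 must hold; in canonical form it is 3*z > 0.
Before val := lim - z - 5: 3*z > 0
Before skip: 3*z > 0
Before u := u + 4: 3*z > 0
The weakest precondition is 3*z > 0.
Check whether z = 0 implies it.
Countermodel: at the initial state z = 0, the precondition holds but the weakest precondition fails.
Answer: invalid


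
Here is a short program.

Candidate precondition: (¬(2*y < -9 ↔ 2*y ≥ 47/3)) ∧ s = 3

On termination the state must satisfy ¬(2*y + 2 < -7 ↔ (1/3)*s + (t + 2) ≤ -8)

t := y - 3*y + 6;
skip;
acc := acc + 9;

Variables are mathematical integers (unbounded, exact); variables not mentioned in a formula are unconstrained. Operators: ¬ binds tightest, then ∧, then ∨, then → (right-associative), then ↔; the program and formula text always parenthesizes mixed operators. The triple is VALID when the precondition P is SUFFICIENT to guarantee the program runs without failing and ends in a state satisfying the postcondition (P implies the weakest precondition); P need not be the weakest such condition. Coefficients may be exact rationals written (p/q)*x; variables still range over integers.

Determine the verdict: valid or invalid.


Working backward. After the program, the postcondition ¬(2*y + 2 < -7 ↔ (1/3)*s + (t + 2) ≤ -8) must hold; in canonical form it is ¬(2*y < -9 ↔ (1/3)*s + t ≤ -10).
Before acc := acc + 9: ¬(2*y < -9 ↔ (1/3)*s + t ≤ -10)
Before skip: ¬(2*y < -9 ↔ (1/3)*s + t ≤ -10)
Before t := y - 3*y + 6: ¬(2*y < -9 ↔ (1/3)*s ≤ 2*y - 16)
The weakest precondition is ¬(2*y < -9 ↔ (1/3)*s ≤ 2*y - 16).
Check whether (¬(2*y < -9 ↔ 2*y ≥ 47/3)) ∧ s = 3 implies it.
Countermodel: at the initial state s = 3, y = 8, the precondition holds but the weakest precondition fails.
Answer: invalid


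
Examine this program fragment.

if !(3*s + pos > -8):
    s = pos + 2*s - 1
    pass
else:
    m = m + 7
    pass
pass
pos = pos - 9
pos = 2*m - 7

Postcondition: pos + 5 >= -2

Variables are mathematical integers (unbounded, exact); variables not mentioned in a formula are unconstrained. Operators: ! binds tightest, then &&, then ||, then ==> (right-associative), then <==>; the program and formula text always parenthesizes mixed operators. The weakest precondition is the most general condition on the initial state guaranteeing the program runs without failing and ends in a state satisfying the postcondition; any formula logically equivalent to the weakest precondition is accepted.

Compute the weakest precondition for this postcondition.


Working backward. After the program, the postcondition pos + 5 >= -2 must hold; in canonical form it is pos >= -7.
Before pos := 2*m - 7: 2*m >= 0
Before pos := pos - 9: 2*m >= 0
Before skip: 2*m >= 0
Then branch requires 2*m >= 0; else branch requires 2*m >= -14.
Before the if: ((!(pos + 3*s > -8)) ==> 2*m >= 0) && (pos + 3*s > -8 ==> 2*m >= -14)
Answer: WP = ((!(pos + 3*s > -8)) ==> 2*m >= 0) && (pos + 3*s > -8 ==> 2*m >= -14)


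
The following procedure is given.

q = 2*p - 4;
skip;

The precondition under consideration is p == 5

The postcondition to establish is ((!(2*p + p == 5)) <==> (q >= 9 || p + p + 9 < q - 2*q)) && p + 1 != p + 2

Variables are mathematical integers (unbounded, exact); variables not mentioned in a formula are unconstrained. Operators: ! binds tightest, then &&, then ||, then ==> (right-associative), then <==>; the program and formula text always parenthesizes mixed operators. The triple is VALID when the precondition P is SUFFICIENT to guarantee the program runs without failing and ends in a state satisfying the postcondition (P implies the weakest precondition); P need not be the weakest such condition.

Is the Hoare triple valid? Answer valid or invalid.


Working backward. After the program, the postcondition ((!(2*p + p == 5)) <==> (q >= 9 || p + p + 9 < q - 2*q)) && p + 1 != p + 2 must hold; in canonical form it is (!(3*p == 5)) <==> (q >= 9 || 2*p + q < -9).
Before skip: (!(3*p == 5)) <==> (q >= 9 || 2*p + q < -9)
Before q := 2*p - 4: (!(3*p == 5)) <==> (2*p >= 13 || 4*p < -5)
The weakest precondition is (!(3*p == 5)) <==> (2*p >= 13 || 4*p < -5).
Check whether p == 5 implies it.
Countermodel: at the initial state p = 5, the precondition holds but the weakest precondition fails.
Answer: invalid


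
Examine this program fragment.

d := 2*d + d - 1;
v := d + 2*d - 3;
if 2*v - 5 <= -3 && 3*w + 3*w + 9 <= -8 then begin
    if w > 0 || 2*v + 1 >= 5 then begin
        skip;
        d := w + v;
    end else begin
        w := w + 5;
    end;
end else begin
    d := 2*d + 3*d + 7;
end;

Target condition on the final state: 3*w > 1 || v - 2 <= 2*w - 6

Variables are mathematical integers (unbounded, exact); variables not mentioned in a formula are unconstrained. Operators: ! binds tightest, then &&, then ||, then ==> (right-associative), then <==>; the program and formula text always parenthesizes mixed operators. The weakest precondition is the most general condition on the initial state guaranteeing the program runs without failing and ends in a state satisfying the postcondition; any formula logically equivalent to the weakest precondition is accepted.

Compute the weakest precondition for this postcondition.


Working backward. After the program, the postcondition 3*w > 1 || v - 2 <= 2*w - 6 must hold; in canonical form it is 3*w > 1 || v <= 2*w - 4.
Then branch requires ((w > 0 || 2*v >= 4) ==> (3*w > 1 || v <= 2*w - 4)) && ((!(w > 0 || 2*v >= 4)) ==> (3*w > -14 || v <= 2*w + 6)); else branch requires 3*w > 1 || v <= 2*w - 4.
Before the if: ((2*v <= 2 && 6*w <= -17) ==> (((w > 0 || 2*v >= 4) ==> (3*w > 1 || v <= 2*w - 4)) && ((!(w > 0 || 2*v >= 4)) ==> (3*w > -14 || v <= 2*w + 6)))) && ((!(2*v <= 2 && 6*w <= -17)) ==> (3*w > 1 || v <= 2*w - 4))
Before v := d + 2*d - 3: ((6*d <= 8 && 6*w <= -17) ==> (((w > 0 || 6*d >= 10) ==> (3*w > 1 || 3*d <= 2*w - 1)) && ((!(w > 0 || 6*d >= 10)) ==> (3*w > -14 || 3*d <= 2*w + 9)))) && ((!(6*d <= 8 && 6*w <= -17)) ==> (3*w > 1 || 3*d <= 2*w - 1))
Before d := 2*d + d - 1: ((18*d <= 14 && 6*w <= -17) ==> (((w > 0 || 18*d >= 16) ==> (3*w > 1 || 9*d <= 2*w + 2)) && ((!(w > 0 || 18*d >= 16)) ==> (3*w > -14 || 9*d <= 2*w + 12)))) && ((!(18*d <= 14 && 6*w <= -17)) ==> (3*w > 1 || 9*d <= 2*w + 2))
Answer: WP = ((18*d <= 14 && 6*w <= -17) ==> (((w > 0 || 18*d >= 16) ==> (3*w > 1 || 9*d <= 2*w + 2)) && ((!(w > 0 || 18*d >= 16)) ==> (3*w > -14 || 9*d <= 2*w + 12)))) && ((!(18*d <= 14 && 6*w <= -17)) ==> (3*w > 1 || 9*d <= 2*w + 2))
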